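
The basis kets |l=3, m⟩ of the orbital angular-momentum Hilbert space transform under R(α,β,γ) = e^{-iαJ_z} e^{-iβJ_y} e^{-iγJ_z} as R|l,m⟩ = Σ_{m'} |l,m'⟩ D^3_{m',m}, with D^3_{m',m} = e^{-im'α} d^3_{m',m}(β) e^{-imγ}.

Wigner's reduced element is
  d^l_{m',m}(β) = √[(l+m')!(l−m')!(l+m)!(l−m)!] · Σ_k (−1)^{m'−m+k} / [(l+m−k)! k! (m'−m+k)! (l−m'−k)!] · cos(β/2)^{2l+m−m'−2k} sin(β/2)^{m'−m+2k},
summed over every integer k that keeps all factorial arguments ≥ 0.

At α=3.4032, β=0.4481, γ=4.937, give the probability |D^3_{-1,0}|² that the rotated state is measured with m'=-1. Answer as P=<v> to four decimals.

D^3_{-1,0}(3.4032,0.4481,4.937) = e^{-i·-1·3.4032}·d^3_{-1,0}(0.4481)·e^{-i·0·4.937}. Compute d first:
c=cos(0.4481/2)=0.975006, s=sin(0.4481/2)=0.222180; N=√[2·24·6·6]=41.569219
Admissible k: 1..3 (factorial args all ≥0)
  k=1: (−1)^0·41.5692/(12)·0.9750^5·0.2222^1 = +0.678159
  k=2: (−1)^1·41.5692/(4)·0.9750^3·0.2222^3 = -0.105645
  k=3: (−1)^2·41.5692/(12)·0.9750^1·0.2222^5 = +0.001829
d^3_{-1,0}(0.4481) = +0.678159 -0.105645 +0.001829 = +0.574343
|D^3_{-1,0}|² = |d^3_{-1,0}(β)|² = (+0.574343)² = 0.329869 (the z-rotation phases have unit modulus)

P=0.3299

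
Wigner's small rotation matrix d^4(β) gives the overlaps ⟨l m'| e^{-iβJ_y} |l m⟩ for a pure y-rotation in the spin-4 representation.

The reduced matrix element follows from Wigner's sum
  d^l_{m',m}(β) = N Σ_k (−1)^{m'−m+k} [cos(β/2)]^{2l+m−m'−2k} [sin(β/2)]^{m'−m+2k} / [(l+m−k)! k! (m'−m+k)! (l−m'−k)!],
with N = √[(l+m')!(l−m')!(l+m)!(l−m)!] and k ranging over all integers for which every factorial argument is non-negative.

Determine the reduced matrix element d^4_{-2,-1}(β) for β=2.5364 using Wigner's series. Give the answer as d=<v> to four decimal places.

d^4_{-2,-1}(β=2.5364) via Wigner's sum:
Half-angle: c=0.298000, s=0.954566. N=√(2·720·6·120)=1018.233765
k∈{1,2,3} keeps every argument non-negative
  k=1: (−1)^0·1018.2338/(240)·0.2980^7·0.9546^1 = +0.000845
  k=2: (−1)^1·1018.2338/(48)·0.2980^5·0.9546^3 = -0.043361
  k=3: (−1)^2·1018.2338/(72)·0.2980^3·0.9546^5 = +0.296614
d^4_{-2,-1}(2.5364) = +0.000845 -0.043361 +0.296614 = +0.254098

d=0.2541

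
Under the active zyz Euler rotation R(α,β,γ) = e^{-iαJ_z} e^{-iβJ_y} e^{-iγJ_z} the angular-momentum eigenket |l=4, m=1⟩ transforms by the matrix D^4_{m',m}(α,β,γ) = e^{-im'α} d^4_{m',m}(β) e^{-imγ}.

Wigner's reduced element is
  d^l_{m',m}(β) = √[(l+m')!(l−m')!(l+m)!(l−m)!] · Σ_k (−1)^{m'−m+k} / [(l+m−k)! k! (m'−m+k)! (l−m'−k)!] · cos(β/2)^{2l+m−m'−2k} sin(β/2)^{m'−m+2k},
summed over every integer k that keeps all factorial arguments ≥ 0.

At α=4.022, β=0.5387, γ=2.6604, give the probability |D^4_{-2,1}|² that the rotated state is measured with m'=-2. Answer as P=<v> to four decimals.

First d^4_{-2,1}(β=0.5387), then the phase factors e^{-i(-2)α} and e^{-i(1)γ}:
With c≡cos(β/2)=0.963944 and s≡sin(β/2)=0.266105, N=[2·720·120·6]^{1/2}=1018.233765
k: max(0,(1)−(-2))=3 … min(4+(1),4−(-2))=5
  k=3: (−1)^0·1018.2338/(72)·0.9639^5·0.2661^3 = +0.221785
  k=4: (−1)^1·1018.2338/(48)·0.9639^3·0.2661^5 = -0.025353
  k=5: (−1)^2·1018.2338/(240)·0.9639^1·0.2661^7 = +0.000386
d^4_{-2,1}(0.5387) = +0.221785 -0.025353 +0.000386 = +0.196819
|D^4_{-2,1}|² = |d^4_{-2,1}(β)|² = (+0.196819)² = 0.038738 (the z-rotation phases have unit modulus)

P=0.0387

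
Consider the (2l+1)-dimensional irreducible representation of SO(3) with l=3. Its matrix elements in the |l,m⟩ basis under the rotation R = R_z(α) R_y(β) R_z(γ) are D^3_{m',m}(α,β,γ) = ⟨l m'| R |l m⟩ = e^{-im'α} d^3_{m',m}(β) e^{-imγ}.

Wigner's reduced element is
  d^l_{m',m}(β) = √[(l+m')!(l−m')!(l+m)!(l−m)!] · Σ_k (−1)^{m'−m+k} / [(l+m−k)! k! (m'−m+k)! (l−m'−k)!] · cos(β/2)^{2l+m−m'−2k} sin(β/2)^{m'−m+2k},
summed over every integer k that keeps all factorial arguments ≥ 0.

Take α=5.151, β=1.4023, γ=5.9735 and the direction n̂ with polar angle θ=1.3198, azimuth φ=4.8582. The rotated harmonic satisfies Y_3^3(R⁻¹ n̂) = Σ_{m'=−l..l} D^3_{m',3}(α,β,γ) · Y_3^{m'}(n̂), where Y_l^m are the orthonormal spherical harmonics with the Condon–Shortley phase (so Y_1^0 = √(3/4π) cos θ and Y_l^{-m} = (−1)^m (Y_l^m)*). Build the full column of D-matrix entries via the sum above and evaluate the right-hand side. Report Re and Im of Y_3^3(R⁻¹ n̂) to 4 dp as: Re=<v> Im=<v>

Re=0.0000 Im=-0.0105

Need the full column D^3_{m',3} for m'=−3..3 at α=5.151, β=1.4023, γ=5.9735.
cos(β/2)=0.764101, sin(β/2)=0.645097
d^3_{-3,3}: single k=6 term ⇒ +0.072069;  D = -0.056306-0.044985i
d^3_{-2,3}: single k=5 term ⇒ +0.209098;  D = +0.048785-0.203328i
d^3_{-1,3}: single k=4 term ⇒ +0.391604;  D = +0.383552-0.079000i
d^3_{0,3}: single k=3 term ⇒ +0.535601;  D = +0.320606+0.429046i
d^3_{1,3}: single k=2 term ⇒ +0.549412;  D = -0.258783+0.484649i
d^3_{2,3}: single k=1 term ⇒ +0.411580;  D = -0.411027-0.021324i
d^3_{3,3}: single k=0 term ⇒ +0.199023;  D = -0.075073-0.184321i
Y_3^{m'}(θ=1.3198,φ=4.8582) and Σ D·Y over m':
  (-0.0563-0.0450i)·(-0.1606-0.3435i)  (+0.0488-0.2033i)·(-0.2281+0.0685i)  (+0.3836-0.0790i)·(-0.0315-0.2142i)  (+0.3206+0.4290i)·(-0.2495+0.0000i)  (-0.2588+0.4846i)·(+0.0315-0.2142i)  (-0.4110-0.0213i)·(-0.2281-0.0685i)  (-0.0751-0.1843i)·(+0.1606-0.3435i)
Y_3^3(R⁻¹ n̂) = +0.000015-0.010550i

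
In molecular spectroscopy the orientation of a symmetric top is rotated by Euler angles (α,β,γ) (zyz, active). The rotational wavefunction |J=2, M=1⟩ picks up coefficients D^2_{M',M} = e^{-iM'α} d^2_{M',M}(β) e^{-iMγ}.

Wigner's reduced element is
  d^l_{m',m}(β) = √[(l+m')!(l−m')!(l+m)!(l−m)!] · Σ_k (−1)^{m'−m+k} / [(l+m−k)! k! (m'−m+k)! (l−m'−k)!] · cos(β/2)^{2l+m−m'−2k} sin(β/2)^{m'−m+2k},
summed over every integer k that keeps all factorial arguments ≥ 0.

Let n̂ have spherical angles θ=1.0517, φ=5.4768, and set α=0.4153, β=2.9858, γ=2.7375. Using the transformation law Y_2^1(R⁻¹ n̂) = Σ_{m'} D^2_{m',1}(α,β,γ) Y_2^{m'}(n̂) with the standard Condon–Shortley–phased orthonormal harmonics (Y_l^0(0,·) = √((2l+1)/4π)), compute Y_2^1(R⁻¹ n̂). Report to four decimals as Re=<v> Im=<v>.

Re=0.0068 Im=0.3073

Need the full column D^2_{m',1} for m'=−2..2 at α=0.4153, β=2.9858, γ=2.7375.
cos(β/2)=0.077818, sin(β/2)=0.996968
d^2_{-2,1}: single k=3 term ⇒ +0.154224;  D = -0.050865-0.145594i
d^2_{-1,1}: k∈[2..3] ⇒ +0.018057 -0.987926 = -0.969869;  D = +0.662096+0.708714i
d^2_{0,1}: k∈[1..2] ⇒ +0.001151 -0.188885 = -0.187734;  D = +0.172614+0.073814i
d^2_{1,1}: k∈[0..1] ⇒ +0.000037 -0.018057 = -0.018020;  D = +0.018019-0.000202i
d^2_{2,1}: single k=0 term ⇒ -0.000940;  D = +0.000855-0.000389i
Y_2^{m'}(θ=1.0517,φ=5.4768) and Σ D·Y over m':
  (-0.0509-0.1456i)·(-0.0122+0.2910i)  (+0.6621+0.7087i)·(+0.2303+0.2402i)  (+0.1726+0.0738i)·(-0.0825+0.0000i)  (+0.0180-0.0002i)·(-0.2303+0.2402i)  (+0.0009-0.0004i)·(-0.0122-0.2910i)
Y_2^1(R⁻¹ n̂) = +0.006776+0.307275i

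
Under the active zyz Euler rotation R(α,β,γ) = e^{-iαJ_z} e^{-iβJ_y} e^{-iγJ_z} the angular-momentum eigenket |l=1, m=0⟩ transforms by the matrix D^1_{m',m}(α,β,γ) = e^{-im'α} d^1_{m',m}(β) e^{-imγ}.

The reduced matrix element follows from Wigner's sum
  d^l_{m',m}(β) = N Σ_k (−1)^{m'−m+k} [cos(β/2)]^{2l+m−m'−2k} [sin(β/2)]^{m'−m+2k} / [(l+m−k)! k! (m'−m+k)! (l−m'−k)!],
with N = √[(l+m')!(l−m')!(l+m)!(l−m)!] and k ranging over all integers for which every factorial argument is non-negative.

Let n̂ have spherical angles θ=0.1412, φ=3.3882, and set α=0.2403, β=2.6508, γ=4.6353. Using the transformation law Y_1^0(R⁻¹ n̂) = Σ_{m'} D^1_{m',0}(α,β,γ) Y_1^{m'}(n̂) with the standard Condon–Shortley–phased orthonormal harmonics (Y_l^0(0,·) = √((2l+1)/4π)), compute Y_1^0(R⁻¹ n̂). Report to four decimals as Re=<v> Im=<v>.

Need the full column D^1_{m',0} for m'=−1..1 at α=0.2403, β=2.6508, γ=4.6353.
cos(β/2)=0.242941, sin(β/2)=0.970041
d^1_{-1,0}: single k=1 term ⇒ +0.333277;  D = +0.323701+0.079318i
d^1_{0,0}: k∈[0..1] ⇒ +0.059020 -0.940980 = -0.881960;  D = -0.881960+0.000000i
d^1_{1,0}: single k=0 term ⇒ -0.333277;  D = -0.323701+0.079318i
Y_1^{m'}(θ=0.1412,φ=3.3882) and Σ D·Y over m':
  (+0.3237+0.0793i)·(-0.0472+0.0119i)  (-0.8820+0.0000i)·(+0.4837+0.0000i)  (-0.3237+0.0793i)·(+0.0472+0.0119i)
Y_1^0(R⁻¹ n̂) = -0.459047+0.000000i

Re=-0.4590 Im=0.0000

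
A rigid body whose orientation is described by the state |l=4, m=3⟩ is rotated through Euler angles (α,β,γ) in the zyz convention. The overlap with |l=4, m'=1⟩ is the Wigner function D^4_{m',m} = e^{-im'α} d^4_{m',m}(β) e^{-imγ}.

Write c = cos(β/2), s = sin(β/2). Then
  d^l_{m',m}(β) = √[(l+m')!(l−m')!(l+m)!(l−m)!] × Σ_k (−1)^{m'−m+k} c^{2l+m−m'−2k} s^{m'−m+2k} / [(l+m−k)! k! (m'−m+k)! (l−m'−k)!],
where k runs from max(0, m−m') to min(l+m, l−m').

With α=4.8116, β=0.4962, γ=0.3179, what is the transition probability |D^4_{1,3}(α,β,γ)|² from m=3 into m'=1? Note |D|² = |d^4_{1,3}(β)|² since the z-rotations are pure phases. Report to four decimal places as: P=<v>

First d^4_{1,3}(β=0.4962), then the phase factors e^{-i(1)α} and e^{-i(3)γ}:
With c≡cos(β/2)=0.969381 and s≡sin(β/2)=0.245563, N=[120·6·5040·1]^{1/2}=1904.940944
k∈{2,3} keeps every argument non-negative
  k=2: (−1)^0·1904.9409/(240)·0.9694^6·0.2456^2 = +0.397156
  k=3: (−1)^1·1904.9409/(144)·0.9694^4·0.2456^4 = -0.042476
d^4_{1,3}(0.4962) = +0.397156 -0.042476 = +0.354680
|D^4_{1,3}|² = |d^4_{1,3}(β)|² = (+0.354680)² = 0.125798 (the z-rotation phases have unit modulus)

P=0.1258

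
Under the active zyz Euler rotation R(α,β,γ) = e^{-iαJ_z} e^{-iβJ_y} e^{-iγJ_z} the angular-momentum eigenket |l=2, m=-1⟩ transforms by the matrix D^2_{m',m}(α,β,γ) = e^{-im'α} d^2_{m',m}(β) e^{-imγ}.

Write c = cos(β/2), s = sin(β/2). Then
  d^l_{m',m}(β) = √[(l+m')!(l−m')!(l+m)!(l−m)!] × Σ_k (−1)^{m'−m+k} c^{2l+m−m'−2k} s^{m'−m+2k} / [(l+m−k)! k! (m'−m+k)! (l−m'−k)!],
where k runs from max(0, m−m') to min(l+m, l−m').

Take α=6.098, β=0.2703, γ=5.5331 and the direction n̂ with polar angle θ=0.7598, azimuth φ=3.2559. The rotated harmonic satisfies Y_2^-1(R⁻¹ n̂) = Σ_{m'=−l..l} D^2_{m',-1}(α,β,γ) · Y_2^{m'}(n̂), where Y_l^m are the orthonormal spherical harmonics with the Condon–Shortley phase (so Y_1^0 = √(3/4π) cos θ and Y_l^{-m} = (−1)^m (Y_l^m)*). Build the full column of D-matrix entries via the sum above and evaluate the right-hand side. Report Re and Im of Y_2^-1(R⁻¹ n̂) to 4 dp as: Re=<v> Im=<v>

Re=-0.1887 Im=0.2880

Need the full column D^2_{m',-1} for m'=−2..2 at α=6.098, β=0.2703, γ=5.5331.
cos(β/2)=0.990881, sin(β/2)=0.134739
d^2_{-2,-1}: single k=1 term ⇒ +0.262173;  D = +0.114117-0.236034i
d^2_{-1,-1}: k∈[0..1] ⇒ +0.964020 -0.053475 = +0.910545;  D = +0.540500-0.732770i
d^2_{0,-1}: k∈[0..1] ⇒ -0.321095 +0.005937 = -0.315158;  D = -0.230579+0.214843i
d^2_{1,-1}: k∈[0..1] ⇒ +0.053475 -0.000330 = +0.053145;  D = +0.044889-0.028450i
d^2_{2,-1}: single k=0 term ⇒ -0.004848;  D = -0.004502+0.001797i
Y_2^{m'}(θ=0.7598,φ=3.2559) and Σ D·Y over m':
  (+0.1141-0.2360i)·(+0.1785-0.0415i)  (+0.5405-0.7328i)·(-0.3833+0.0440i)  (-0.2306+0.2148i)·(+0.1819+0.0000i)  (+0.0449-0.0285i)·(+0.3833+0.0440i)  (-0.0045+0.0018i)·(+0.1785+0.0415i)
Y_2^-1(R⁻¹ n̂) = -0.188706+0.288035i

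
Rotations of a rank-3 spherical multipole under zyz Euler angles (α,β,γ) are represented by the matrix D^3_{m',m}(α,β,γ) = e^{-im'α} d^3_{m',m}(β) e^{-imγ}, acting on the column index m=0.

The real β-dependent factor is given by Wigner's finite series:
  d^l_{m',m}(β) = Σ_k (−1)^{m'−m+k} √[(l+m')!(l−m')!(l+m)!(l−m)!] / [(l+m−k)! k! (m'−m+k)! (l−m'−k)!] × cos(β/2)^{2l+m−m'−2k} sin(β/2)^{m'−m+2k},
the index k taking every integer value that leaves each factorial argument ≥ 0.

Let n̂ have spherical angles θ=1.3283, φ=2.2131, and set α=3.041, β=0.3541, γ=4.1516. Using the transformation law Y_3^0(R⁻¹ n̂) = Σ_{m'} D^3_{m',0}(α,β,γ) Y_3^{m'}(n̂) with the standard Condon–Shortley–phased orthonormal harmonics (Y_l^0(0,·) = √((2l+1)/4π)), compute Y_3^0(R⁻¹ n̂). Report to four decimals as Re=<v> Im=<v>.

Need the full column D^3_{m',0} for m'=−3..3 at α=3.041, β=0.3541, γ=4.1516.
cos(β/2)=0.984368, sin(β/2)=0.176126
d^3_{-3,0}: single k=3 term ⇒ +0.023306;  D = -0.022252+0.006927i
d^3_{-2,0}: k∈[2..3] ⇒ +0.159529 -0.005107 = +0.154422;  D = +0.151307-0.030858i
d^3_{-1,0}: k∈[1..3] ⇒ +0.563899 -0.054157 +0.000578 = +0.510320;  D = -0.507740+0.051248i
d^3_{0,0}: k∈[0..3] ⇒ +0.909795 -0.262133 +0.008392 -0.000030 = +0.656025;  D = +0.656025+0.000000i
d^3_{1,0}: k∈[0..2] ⇒ -0.563899 +0.054157 -0.000578 = -0.510320;  D = +0.507740+0.051248i
d^3_{2,0}: k∈[0..1] ⇒ +0.159529 -0.005107 = +0.154422;  D = +0.151307+0.030858i
d^3_{3,0}: single k=0 term ⇒ -0.023306;  D = +0.022252+0.006927i
Y_3^{m'}(θ=1.3283,φ=2.2131) and Σ D·Y over m':
  (-0.0223+0.0069i)·(+0.3577-0.1331i)  (+0.1513-0.0309i)·(-0.0653+0.2218i)  (-0.5077+0.0512i)·(+0.1338+0.1788i)  (+0.6560+0.0000i)·(-0.2430+0.0000i)  (+0.5077+0.0512i)·(-0.1338+0.1788i)  (+0.1513+0.0309i)·(-0.0653-0.2218i)  (+0.0223+0.0069i)·(-0.3577-0.1331i)
Y_3^0(R⁻¹ n̂) = -0.333697+0.000000i

Re=-0.3337 Im=0.0000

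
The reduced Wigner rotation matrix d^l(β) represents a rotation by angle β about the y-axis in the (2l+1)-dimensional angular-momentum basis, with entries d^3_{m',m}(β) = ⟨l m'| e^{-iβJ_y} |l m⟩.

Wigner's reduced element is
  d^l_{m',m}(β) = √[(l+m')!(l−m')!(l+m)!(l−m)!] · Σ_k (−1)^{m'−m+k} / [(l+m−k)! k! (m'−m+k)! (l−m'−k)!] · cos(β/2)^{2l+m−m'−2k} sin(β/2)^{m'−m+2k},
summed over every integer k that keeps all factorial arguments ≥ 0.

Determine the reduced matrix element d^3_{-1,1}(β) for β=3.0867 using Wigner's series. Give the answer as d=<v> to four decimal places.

d^3_{-1,1}(β=3.0867) via Wigner's sum:
c=cos(3.0867/2)=0.027443, s=sin(3.0867/2)=0.999623; N=√[2·24·24·2]=48.000000
k: max(0,(1)−(-1))=2 … min(3+(1),3−(-1))=4
  k=2: (−1)^0·48.0000/(8)·0.0274^4·0.9996^2 = +0.000003
  k=3: (−1)^1·48.0000/(6)·0.0274^2·0.9996^4 = -0.006016
  k=4: (−1)^2·48.0000/(48)·0.0274^0·0.9996^6 = +0.997742
d^3_{-1,1}(3.0867) = +0.000003 -0.006016 +0.997742 = +0.991730

d=0.9917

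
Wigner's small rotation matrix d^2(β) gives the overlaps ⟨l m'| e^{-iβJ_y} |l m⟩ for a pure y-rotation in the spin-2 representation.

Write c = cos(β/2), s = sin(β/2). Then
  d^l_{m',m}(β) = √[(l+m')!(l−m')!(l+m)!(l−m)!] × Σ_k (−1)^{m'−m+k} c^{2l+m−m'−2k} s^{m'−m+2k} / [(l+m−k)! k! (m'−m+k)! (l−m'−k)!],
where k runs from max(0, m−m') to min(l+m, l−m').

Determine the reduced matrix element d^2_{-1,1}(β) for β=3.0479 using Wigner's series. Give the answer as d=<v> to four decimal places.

d=-0.9891

d^2_{-1,1}(β=3.0479) via Wigner's sum:
c=cos(3.0479/2)=0.046829, s=sin(3.0479/2)=0.998903; N=√[1·6·6·1]=6.000000
Admissible k: 2..3 (factorial args all ≥0)
  k=2: (−1)^0·6.0000/(2)·0.0468^2·0.9989^2 = +0.006564
  k=3: (−1)^1·6.0000/(6)·0.0468^0·0.9989^4 = -0.995619
d^2_{-1,1}(3.0479) = +0.006564 -0.995619 = -0.989054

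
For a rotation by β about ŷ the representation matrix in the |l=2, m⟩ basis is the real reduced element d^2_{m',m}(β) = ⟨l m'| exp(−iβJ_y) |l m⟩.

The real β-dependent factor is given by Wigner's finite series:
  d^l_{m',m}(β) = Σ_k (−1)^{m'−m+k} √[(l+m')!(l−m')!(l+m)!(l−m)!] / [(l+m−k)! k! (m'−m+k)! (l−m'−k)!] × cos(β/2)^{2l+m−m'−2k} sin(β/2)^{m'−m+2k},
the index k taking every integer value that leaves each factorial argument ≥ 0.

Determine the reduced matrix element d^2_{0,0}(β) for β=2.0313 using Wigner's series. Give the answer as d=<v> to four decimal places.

d^2_{0,0}(β=2.0313) via Wigner's sum:
With c≡cos(β/2)=0.527068 and s≡sin(β/2)=0.849823, N=[2·2·2·2]^{1/2}=4.000000
Admissible k: 0..2 (factorial args all ≥0)
  k=0: (−1)^0·4.0000/(4)·0.5271^4·0.8498^0 = +0.077173
  k=1: (−1)^1·4.0000/(1)·0.5271^2·0.8498^2 = -0.802509
  k=2: (−1)^2·4.0000/(4)·0.5271^0·0.8498^4 = +0.521572
d^2_{0,0}(2.0313) = +0.077173 -0.802509 +0.521572 = -0.203764

d=-0.2038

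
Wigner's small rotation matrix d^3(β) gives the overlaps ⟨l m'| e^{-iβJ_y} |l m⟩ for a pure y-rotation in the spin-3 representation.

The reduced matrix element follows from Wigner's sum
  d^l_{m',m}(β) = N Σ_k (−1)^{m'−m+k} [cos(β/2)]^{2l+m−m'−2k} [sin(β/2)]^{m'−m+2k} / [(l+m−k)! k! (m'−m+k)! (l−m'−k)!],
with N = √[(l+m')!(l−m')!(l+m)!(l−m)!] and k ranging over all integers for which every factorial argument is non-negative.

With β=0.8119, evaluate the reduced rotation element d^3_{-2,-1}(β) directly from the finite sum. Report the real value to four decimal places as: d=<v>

d^3_{-2,-1}(β=0.8119) via Wigner's sum:
Half-angle: c=0.918728, s=0.394892. N=√(1·120·2·24)=75.894664
k: max(0,(-1)−(-2))=1 … min(3+(-1),3−(-2))=2
  k=1: (−1)^0·75.8947/(24)·0.9187^5·0.3949^1 = +0.817357
  k=2: (−1)^1·75.8947/(12)·0.9187^3·0.3949^3 = -0.302012
d^3_{-2,-1}(0.8119) = +0.817357 -0.302012 = +0.515345

d=0.5153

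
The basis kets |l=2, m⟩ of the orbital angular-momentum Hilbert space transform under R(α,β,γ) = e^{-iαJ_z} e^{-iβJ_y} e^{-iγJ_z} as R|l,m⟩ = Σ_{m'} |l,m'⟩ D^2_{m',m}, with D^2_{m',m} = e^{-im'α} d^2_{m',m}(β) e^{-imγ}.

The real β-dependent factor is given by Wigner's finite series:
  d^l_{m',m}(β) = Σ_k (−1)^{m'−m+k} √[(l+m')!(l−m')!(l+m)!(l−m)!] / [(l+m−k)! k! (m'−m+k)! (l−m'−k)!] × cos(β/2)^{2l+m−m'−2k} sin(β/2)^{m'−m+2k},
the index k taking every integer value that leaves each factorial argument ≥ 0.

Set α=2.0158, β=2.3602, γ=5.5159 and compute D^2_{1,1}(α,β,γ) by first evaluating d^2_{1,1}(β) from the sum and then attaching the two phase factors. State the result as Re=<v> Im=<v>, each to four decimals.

Re=-0.1112 Im=0.3329

D^2_{1,1}(2.0158,2.3602,5.5159) = e^{-i·1·2.0158}·d^2_{1,1}(2.3602)·e^{-i·1·5.5159}. Compute d first:
With c≡cos(β/2)=0.380832 and s≡sin(β/2)=0.924644, N=[6·1·6·1]^{1/2}=6.000000
k: max(0,(1)−(1))=0 … min(2+(1),2−(1))=1
  k=0: (−1)^0·6.0000/(6)·0.3808^4·0.9246^0 = +0.021035
  k=1: (−1)^1·6.0000/(2)·0.3808^2·0.9246^2 = -0.371996
d^2_{1,1}(2.3602) = +0.021035 -0.371996 = -0.350961
Attach z-rotation phases: D = e^{-i(1)(2.0158)}·(-0.350961)·e^{-i(1)(5.5159)} = -0.111160+0.332892i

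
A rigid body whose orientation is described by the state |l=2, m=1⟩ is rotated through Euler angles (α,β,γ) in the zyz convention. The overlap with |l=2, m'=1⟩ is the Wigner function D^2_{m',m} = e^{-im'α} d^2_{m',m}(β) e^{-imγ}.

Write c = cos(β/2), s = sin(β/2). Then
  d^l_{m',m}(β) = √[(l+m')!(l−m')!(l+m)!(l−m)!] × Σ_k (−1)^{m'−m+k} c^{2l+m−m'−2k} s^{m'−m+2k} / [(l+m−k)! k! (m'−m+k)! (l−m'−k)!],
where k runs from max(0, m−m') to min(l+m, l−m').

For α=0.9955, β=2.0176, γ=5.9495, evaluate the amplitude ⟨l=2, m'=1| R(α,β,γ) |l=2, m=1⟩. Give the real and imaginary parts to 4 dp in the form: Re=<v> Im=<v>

First d^2_{1,1}(β=2.0176), then the phase factors e^{-i(1)α} and e^{-i(1)γ}:
With c≡cos(β/2)=0.532877 and s≡sin(β/2)=0.846193, N=[6·1·6·1]^{1/2}=6.000000
The bounds max(0,m−m')=0 and min(l+m,l−m')=1 give 2 terms
  k=0: (−1)^0·6.0000/(6)·0.5329^4·0.8462^0 = +0.080632
  k=1: (−1)^1·6.0000/(2)·0.5329^2·0.8462^2 = -0.609977
d^2_{1,1}(2.0176) = +0.080632 -0.609977 = -0.529345
D = (+0.544083-0.839031i)·(-0.529345)·(+0.944842+0.327527i) = -0.417589+0.325309i

Re=-0.4176 Im=0.3253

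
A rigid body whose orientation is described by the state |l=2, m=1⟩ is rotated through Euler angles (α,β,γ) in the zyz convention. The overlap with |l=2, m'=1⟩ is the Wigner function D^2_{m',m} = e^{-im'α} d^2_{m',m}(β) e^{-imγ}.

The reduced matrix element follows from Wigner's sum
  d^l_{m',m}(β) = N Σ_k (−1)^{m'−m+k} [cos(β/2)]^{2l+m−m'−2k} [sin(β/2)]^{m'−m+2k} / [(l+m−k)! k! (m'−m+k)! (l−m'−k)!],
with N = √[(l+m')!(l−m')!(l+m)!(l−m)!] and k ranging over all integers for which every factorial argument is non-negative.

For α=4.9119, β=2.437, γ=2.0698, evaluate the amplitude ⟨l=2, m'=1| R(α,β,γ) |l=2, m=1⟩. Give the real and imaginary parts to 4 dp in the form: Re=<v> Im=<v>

First d^2_{1,1}(β=2.437), then the phase factors e^{-i(1)α} and e^{-i(1)γ}:
With c≡cos(β/2)=0.345054 and s≡sin(β/2)=0.938583, N=[6·1·6·1]^{1/2}=6.000000
k: max(0,(1)−(1))=0 … min(2+(1),2−(1))=1
  k=0: (−1)^0·6.0000/(6)·0.3451^4·0.9386^0 = +0.014176
  k=1: (−1)^1·6.0000/(2)·0.3451^2·0.9386^2 = -0.314659
d^2_{1,1}(2.437) = +0.014176 -0.314659 = -0.300484
Attach z-rotation phases: D = e^{-i(1)(4.9119)}·(-0.300484)·e^{-i(1)(2.0698)} = -0.230110+0.193235i

Re=-0.2301 Im=0.1932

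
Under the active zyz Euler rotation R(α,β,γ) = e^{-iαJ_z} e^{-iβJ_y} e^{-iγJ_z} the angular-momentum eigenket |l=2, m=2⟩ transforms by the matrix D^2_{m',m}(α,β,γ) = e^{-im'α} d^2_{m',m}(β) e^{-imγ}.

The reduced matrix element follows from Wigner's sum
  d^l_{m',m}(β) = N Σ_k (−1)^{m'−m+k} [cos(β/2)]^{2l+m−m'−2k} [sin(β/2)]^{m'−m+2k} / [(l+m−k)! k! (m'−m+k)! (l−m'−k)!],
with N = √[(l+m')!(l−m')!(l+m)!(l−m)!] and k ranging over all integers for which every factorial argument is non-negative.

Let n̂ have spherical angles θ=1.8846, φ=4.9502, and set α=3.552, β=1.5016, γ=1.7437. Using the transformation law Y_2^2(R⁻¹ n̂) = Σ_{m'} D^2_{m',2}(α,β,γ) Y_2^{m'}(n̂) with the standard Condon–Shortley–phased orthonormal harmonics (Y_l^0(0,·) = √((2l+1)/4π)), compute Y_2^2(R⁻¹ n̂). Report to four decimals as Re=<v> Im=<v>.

Need the full column D^2_{m',2} for m'=−2..2 at α=3.552, β=1.5016, γ=1.7437.
cos(β/2)=0.731143, sin(β/2)=0.682224
d^2_{-2,2}: single k=4 term ⇒ +0.216625;  D = -0.192642-0.099072i
d^2_{-1,2}: single k=3 term ⇒ +0.464316;  D = +0.463347+0.029974i
d^2_{0,2}: single k=2 term ⇒ +0.609445;  D = -0.573367+0.206575i
d^2_{1,2}: single k=1 term ⇒ +0.533291;  D = +0.387937-0.365930i
d^2_{2,2}: single k=0 term ⇒ +0.285766;  D = -0.112380+0.262741i
Y_2^{m'}(θ=1.8846,φ=4.9502) and Σ D·Y over m':
  (-0.1926-0.0991i)·(-0.3107+0.1600i)  (+0.4633+0.0300i)·(-0.0534-0.2204i)  (-0.5734+0.2066i)·(-0.2252+0.0000i)  (+0.3879-0.3659i)·(+0.0534-0.2204i)  (-0.1124+0.2627i)·(-0.3107-0.1600i)
Y_2^2(R⁻¹ n̂) = +0.203717-0.319033i

Re=0.2037 Im=-0.3190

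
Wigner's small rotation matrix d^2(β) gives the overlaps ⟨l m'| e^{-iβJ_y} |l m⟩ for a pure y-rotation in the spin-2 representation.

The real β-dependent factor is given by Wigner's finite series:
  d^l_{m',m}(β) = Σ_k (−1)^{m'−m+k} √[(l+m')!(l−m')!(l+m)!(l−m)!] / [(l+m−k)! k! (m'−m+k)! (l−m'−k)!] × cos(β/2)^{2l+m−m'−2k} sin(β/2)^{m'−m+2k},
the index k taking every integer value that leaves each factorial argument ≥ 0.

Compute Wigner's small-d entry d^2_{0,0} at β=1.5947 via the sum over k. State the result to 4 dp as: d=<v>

d=-0.4991

d^2_{0,0}(β=1.5947) via Wigner's sum:
With c≡cos(β/2)=0.698605 and s≡sin(β/2)=0.715507, N=[2·2·2·2]^{1/2}=4.000000
The bounds max(0,m−m')=0 and min(l+m,l−m')=2 give 3 terms
  k=0: (−1)^0·4.0000/(4)·0.6986^4·0.7155^0 = +0.238192
  k=1: (−1)^1·4.0000/(1)·0.6986^2·0.7155^2 = -0.999429
  k=2: (−1)^2·4.0000/(4)·0.6986^0·0.7155^4 = +0.262094
d^2_{0,0}(1.5947) = +0.238192 -0.999429 +0.262094 = -0.499143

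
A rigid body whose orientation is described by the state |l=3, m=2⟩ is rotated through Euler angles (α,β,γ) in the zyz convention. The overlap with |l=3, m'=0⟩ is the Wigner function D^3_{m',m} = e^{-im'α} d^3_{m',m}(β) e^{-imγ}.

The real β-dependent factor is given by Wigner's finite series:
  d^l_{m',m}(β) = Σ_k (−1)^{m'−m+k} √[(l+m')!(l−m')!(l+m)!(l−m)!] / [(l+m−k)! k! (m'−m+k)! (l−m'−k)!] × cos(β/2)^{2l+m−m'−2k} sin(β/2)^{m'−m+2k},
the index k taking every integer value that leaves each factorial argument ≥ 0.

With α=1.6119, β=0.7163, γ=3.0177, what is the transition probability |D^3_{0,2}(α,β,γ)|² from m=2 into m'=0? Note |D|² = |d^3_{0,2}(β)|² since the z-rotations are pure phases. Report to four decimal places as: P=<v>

First d^3_{0,2}(β=0.7163), then the phase factors e^{-i(0)α} and e^{-i(2)γ}:
Half-angle: c=0.936547, s=0.350542. N=√(6·6·120·1)=65.726707
Admissible k: 2..3 (factorial args all ≥0)
  k=2: (−1)^0·65.7267/(12)·0.9365^4·0.3505^2 = +0.517797
  k=3: (−1)^1·65.7267/(12)·0.9365^2·0.3505^4 = -0.072541
d^3_{0,2}(0.7163) = +0.517797 -0.072541 = +0.445256
|D^3_{0,2}|² = |d^3_{0,2}(β)|² = (+0.445256)² = 0.198253 (the z-rotation phases have unit modulus)

P=0.1983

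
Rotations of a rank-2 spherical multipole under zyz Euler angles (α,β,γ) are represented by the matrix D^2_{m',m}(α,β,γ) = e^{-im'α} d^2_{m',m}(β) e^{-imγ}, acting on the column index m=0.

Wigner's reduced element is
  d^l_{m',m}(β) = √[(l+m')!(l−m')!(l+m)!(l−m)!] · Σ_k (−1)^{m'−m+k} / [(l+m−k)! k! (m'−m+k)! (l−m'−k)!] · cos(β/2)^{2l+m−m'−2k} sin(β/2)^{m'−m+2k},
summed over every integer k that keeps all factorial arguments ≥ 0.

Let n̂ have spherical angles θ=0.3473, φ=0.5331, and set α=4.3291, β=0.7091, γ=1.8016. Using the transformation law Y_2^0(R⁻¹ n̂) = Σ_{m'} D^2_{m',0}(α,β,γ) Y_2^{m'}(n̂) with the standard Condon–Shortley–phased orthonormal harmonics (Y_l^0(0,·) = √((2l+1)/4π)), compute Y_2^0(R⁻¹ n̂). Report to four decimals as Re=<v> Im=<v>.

Need the full column D^2_{m',0} for m'=−2..2 at α=4.3291, β=0.7091, γ=1.8016.
cos(β/2)=0.937803, sin(β/2)=0.347168
d^2_{-2,0}: single k=2 term ⇒ +0.259644;  D = -0.187019+0.180109i
d^2_{-1,0}: k∈[1..2] ⇒ +0.701375 -0.096119 = +0.605257;  D = -0.226349-0.561339i
d^2_{0,0}: k∈[0..2] ⇒ +0.773475 -0.423998 +0.014526 = +0.364004;  D = +0.364004+0.000000i
d^2_{1,0}: k∈[0..1] ⇒ -0.701375 +0.096119 = -0.605257;  D = +0.226349-0.561339i
d^2_{2,0}: single k=0 term ⇒ +0.259644;  D = -0.187019-0.180109i
Y_2^{m'}(θ=0.3473,φ=0.5331) and Σ D·Y over m':
  (-0.1870+0.1801i)·(+0.0216-0.0392i)  (-0.2263-0.5613i)·(+0.2129-0.1257i)  (+0.3640+0.0000i)·(+0.5212+0.0000i)  (+0.2263-0.5613i)·(-0.2129-0.1257i)  (-0.1870-0.1801i)·(+0.0216+0.0392i)
Y_2^0(R⁻¹ n̂) = -0.041735+0.000000i

Re=-0.0417 Im=0.0000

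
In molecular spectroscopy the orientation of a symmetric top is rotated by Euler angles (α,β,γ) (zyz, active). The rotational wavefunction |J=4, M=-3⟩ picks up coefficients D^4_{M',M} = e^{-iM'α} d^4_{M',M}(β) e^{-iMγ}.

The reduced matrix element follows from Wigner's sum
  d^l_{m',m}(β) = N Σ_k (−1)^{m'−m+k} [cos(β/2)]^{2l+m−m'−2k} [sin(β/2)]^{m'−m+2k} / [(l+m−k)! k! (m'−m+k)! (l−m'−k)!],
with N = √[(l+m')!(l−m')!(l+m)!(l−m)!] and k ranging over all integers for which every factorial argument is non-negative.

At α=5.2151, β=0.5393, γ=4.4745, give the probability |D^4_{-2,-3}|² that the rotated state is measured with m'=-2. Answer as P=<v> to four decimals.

P=0.3526

D^4_{-2,-3}(5.2151,0.5393,4.4745) = e^{-i·-2·5.2151}·d^4_{-2,-3}(0.5393)·e^{-i·-3·4.4745}. Compute d first:
With c≡cos(β/2)=0.963864 and s≡sin(β/2)=0.266394, N=[2·720·1·5040]^{1/2}=2693.993318
The bounds max(0,m−m')=0 and min(l+m,l−m')=1 give 2 terms
  k=0: (−1)^1·2693.9933/(720)·0.9639^7·0.2664^1 = -0.770370
  k=1: (−1)^2·2693.9933/(240)·0.9639^5·0.2664^3 = +0.176538
d^4_{-2,-3}(0.5393) = -0.770370 +0.176538 = -0.593832
|D^4_{-2,-3}|² = |d^4_{-2,-3}(β)|² = (-0.593832)² = 0.352637 (the z-rotation phases have unit modulus)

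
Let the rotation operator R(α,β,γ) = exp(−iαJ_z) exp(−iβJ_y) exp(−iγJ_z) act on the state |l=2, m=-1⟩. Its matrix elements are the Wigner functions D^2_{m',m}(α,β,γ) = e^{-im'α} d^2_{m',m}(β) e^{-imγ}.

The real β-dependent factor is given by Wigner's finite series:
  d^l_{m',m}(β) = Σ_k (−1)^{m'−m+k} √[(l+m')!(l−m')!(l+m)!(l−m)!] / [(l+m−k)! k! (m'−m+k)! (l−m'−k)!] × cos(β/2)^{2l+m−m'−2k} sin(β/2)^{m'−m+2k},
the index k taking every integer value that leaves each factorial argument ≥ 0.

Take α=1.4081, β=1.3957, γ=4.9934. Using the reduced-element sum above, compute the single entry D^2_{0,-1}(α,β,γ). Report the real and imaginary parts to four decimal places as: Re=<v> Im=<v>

Re=-0.0583 Im=0.2019

First d^2_{0,-1}(β=1.3957), then the phase factors e^{-i(0)α} and e^{-i(-1)γ}:
Half-angle: c=0.766225, s=0.642572. N=√(2·2·1·6)=4.898979
Admissible k: 0..1 (factorial args all ≥0)
  k=0: (−1)^1·4.8990/(2)·0.7662^3·0.6426^1 = -0.708055
  k=1: (−1)^2·4.8990/(2)·0.7662^1·0.6426^3 = +0.497963
d^2_{0,-1}(1.3957) = -0.708055 +0.497963 = -0.210092
D = (+1.000000+0.000000i)·(-0.210092)·(+0.277327-0.960776i) = -0.058264+0.201851i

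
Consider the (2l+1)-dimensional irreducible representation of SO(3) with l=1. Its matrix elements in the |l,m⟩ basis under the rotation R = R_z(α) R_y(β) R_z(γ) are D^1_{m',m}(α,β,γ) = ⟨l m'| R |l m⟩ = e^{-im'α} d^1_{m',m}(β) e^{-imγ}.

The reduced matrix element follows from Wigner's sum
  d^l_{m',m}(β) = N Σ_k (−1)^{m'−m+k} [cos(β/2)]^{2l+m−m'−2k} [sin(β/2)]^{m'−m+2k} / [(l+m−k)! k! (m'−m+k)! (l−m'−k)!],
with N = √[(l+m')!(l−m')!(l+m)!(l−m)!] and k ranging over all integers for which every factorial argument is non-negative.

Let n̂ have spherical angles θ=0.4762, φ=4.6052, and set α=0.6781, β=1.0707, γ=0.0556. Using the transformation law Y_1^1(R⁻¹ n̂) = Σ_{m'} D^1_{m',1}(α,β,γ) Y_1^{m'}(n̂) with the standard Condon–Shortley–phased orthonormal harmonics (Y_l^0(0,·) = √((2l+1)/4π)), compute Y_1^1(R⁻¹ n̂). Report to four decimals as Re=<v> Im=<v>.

Need the full column D^1_{m',1} for m'=−1..1 at α=0.6781, β=1.0707, γ=0.0556.
cos(β/2)=0.860090, sin(β/2)=0.510142
d^1_{-1,1}: single k=2 term ⇒ +0.260245;  D = +0.211429+0.151741i
d^1_{0,1}: single k=1 term ⇒ +0.620512;  D = +0.619553-0.034483i
d^1_{1,1}: single k=0 term ⇒ +0.739755;  D = +0.549417-0.495356i
Y_1^{m'}(θ=0.4762,φ=4.6052) and Σ D·Y over m':
  (+0.2114+0.1517i)·(-0.0169+0.1575i)  (+0.6196-0.0345i)·(+0.4342+0.0000i)  (+0.5494-0.4954i)·(+0.0169+0.1575i)
Y_1^1(R⁻¹ n̂) = +0.328871+0.093870i

Re=0.3289 Im=0.0939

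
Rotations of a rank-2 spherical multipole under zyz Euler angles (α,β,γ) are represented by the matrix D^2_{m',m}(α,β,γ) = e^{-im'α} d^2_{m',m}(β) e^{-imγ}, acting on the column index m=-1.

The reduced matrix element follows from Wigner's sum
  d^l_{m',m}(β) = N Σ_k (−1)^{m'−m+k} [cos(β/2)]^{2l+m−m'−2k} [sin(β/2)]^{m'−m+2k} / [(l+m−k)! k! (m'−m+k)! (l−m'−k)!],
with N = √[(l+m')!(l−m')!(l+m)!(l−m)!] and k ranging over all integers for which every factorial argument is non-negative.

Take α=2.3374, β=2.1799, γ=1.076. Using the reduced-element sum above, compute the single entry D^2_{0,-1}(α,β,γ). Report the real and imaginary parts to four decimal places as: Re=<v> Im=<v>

Split into d^2_{0,-1}(β=2.1799) × two z-phases.
c=cos(2.1799/2)=0.462530, s=sin(2.1799/2)=0.886604; N=√[2·2·1·6]=4.898979
Admissible k: 0..1 (factorial args all ≥0)
  k=0: (−1)^1·4.8990/(2)·0.4625^3·0.8866^1 = -0.214894
  k=1: (−1)^2·4.8990/(2)·0.4625^1·0.8866^3 = +0.789594
d^2_{0,-1}(2.1799) = -0.214894 +0.789594 = +0.574700
D = (+1.000000+0.000000i)·(+0.574700)·(+0.474852+0.880065i) = +0.272898+0.505774i

Re=0.2729 Im=0.5058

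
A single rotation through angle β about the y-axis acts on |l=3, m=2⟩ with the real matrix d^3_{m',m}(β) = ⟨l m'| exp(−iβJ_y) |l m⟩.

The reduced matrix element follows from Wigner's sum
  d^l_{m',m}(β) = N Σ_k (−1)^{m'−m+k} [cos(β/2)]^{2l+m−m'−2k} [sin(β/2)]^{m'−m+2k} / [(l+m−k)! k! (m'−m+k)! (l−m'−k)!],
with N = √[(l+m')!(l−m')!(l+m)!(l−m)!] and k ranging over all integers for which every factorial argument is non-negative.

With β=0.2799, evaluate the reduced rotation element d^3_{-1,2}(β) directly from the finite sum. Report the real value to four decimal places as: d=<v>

d^3_{-1,2}(β=0.2799) via Wigner's sum:
c=cos(0.2799/2)=0.990223, s=sin(0.2799/2)=0.139494; N=√[2·24·120·1]=75.894664
Admissible k: 3..4 (factorial args all ≥0)
  k=3: (−1)^0·75.8947/(12)·0.9902^3·0.1395^3 = +0.016668
  k=4: (−1)^1·75.8947/(24)·0.9902^1·0.1395^5 = -0.000165
d^3_{-1,2}(0.2799) = +0.016668 -0.000165 = +0.016503

d=0.0165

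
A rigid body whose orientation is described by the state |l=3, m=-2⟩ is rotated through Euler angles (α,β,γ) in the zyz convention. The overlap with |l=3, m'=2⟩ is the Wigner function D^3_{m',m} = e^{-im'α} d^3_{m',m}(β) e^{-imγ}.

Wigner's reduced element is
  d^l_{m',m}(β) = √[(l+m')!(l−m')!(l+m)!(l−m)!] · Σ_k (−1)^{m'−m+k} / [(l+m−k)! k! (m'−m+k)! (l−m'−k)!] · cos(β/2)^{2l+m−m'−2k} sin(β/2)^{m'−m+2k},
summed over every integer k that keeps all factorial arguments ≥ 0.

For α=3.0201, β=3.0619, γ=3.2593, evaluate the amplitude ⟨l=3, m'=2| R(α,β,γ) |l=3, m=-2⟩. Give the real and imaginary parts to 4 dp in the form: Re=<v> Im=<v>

D^3_{2,-2}(3.0201,3.0619,3.2593) = e^{-i·2·3.0201}·d^3_{2,-2}(3.0619)·e^{-i·-2·3.2593}. Compute d first:
Half-angle: c=0.039836, s=0.999206. N=√(120·1·1·120)=120.000000
The bounds max(0,m−m')=0 and min(l+m,l−m')=1 give 2 terms
  k=0: (−1)^4·120.0000/(24)·0.0398^2·0.9992^4 = +0.007909
  k=1: (−1)^5·120.0000/(120)·0.0398^0·0.9992^6 = -0.995247
d^3_{2,-2}(3.0619) = +0.007909 -0.995247 = -0.987338
Attach z-rotation phases: D = e^{-i(2)(3.0201)}·(-0.987338)·e^{-i(-2)(3.2593)} = -0.876492-0.454530i

Re=-0.8765 Im=-0.4545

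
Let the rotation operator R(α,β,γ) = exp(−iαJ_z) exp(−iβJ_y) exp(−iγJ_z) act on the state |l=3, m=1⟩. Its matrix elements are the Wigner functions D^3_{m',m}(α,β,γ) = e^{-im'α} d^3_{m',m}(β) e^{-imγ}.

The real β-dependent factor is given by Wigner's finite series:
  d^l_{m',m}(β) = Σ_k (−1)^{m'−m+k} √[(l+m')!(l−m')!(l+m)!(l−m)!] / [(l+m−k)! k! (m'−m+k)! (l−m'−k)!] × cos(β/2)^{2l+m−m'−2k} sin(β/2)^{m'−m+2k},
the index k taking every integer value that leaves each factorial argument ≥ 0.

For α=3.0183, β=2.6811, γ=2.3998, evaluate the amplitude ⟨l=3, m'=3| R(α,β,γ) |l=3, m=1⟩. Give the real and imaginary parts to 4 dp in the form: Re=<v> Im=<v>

Re=0.0044 Im=0.0089

Split into d^3_{3,1}(β=2.6811) × two z-phases.
With c≡cos(β/2)=0.228217 and s≡sin(β/2)=0.973610, N=[720·1·24·2]^{1/2}=185.903201
The bounds max(0,m−m')=0 and min(l+m,l−m')=0 give 1 term
  k=0: (−1)^2·185.9032/(48)·0.2282^4·0.9736^2 = +0.009959
d^3_{3,1}(2.6811) = +0.009959
Attach z-rotation phases: D = e^{-i(3)(3.0183)}·(+0.009959)·e^{-i(1)(2.3998)} = +0.004413+0.008928i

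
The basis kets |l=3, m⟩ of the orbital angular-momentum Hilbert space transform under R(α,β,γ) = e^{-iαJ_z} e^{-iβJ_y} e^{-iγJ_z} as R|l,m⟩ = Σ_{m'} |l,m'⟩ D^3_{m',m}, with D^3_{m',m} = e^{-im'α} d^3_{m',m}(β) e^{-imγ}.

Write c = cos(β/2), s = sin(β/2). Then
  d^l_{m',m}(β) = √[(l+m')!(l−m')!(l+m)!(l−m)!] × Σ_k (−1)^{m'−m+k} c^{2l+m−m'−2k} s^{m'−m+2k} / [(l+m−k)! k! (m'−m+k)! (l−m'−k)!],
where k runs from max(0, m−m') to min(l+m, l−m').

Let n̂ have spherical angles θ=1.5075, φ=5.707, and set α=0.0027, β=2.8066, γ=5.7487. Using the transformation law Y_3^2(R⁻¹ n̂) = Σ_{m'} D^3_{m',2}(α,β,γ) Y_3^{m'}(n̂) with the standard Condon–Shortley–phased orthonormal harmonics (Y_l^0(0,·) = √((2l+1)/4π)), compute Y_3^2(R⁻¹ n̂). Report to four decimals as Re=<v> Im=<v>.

Re=-0.1325 Im=0.1623

Need the full column D^3_{m',2} for m'=−3..3 at α=0.0027, β=2.8066, γ=5.7487.
cos(β/2)=0.166714, sin(β/2)=0.986005
d^3_{-3,2}: single k=5 term ⇒ +0.380579;  D = +0.180360+0.335127i
d^3_{-2,2}: k∈[4..5] ⇒ +0.131351 -0.918915 = -0.787564;  D = -0.375106-0.692498i
d^3_{-1,2}: k∈[3..4] ⇒ +0.028092 -0.491325 = -0.463233;  D = -0.221730-0.406719i
d^3_{0,2}: k∈[2..3] ⇒ +0.004113 -0.143887 = -0.139774;  D = -0.067235-0.122541i
d^3_{1,2}: k∈[1..2] ⇒ +0.000402 -0.028092 = -0.027691;  D = -0.013385-0.024240i
d^3_{2,2}: k∈[0..1] ⇒ +0.000021 -0.003755 = -0.003734;  D = -0.001814-0.003264i
d^3_{3,2}: single k=0 term ⇒ -0.000311;  D = -0.000152-0.000271i
Y_3^{m'}(θ=1.5075,φ=5.707) and Σ D·Y over m':
  (+0.1804+0.3351i)·(-0.0652+0.4096i)  (-0.3751-0.6925i)·(+0.0262+0.0588i)  (-0.2217-0.4067i)·(-0.2650-0.1722i)  (-0.0672-0.1225i)·(-0.0703+0.0000i)  (-0.0134-0.0242i)·(+0.2650-0.1722i)  (-0.0018-0.0033i)·(+0.0262-0.0588i)  (-0.0002-0.0003i)·(+0.0652+0.4096i)
Y_3^2(R⁻¹ n̂) = -0.132486+0.162276i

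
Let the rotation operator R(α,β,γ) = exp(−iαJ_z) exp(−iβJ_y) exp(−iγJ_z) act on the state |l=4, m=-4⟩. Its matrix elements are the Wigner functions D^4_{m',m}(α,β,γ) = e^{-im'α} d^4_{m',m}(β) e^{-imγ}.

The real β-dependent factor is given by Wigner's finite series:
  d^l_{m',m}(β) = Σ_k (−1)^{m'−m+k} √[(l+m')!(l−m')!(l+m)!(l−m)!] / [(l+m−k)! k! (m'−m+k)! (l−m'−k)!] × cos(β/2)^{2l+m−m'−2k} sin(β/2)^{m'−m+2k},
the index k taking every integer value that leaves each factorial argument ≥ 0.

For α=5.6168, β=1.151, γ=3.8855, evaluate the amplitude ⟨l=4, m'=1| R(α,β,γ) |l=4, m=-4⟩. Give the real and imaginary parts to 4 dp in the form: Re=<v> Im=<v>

Re=0.1851 Im=0.1012

First d^4_{1,-4}(β=1.151), then the phase factors e^{-i(1)α} and e^{-i(-4)γ}:
c=cos(1.151/2)=0.838920, s=sin(1.151/2)=0.544254; N=√[120·6·1·40320]=5387.986637
k: max(0,(-4)−(1))=0 … min(4+(-4),4−(1))=0
  k=0: (−1)^5·5387.9866/(720)·0.8389^3·0.5443^5 = -0.210992
d^4_{1,-4}(1.151) = -0.210992
Phases: e^{-i·(1)·5.6168}=+0.786061+0.618149i, e^{-i·(-4)·3.8855}=-0.986260+0.165202i ⇒ D=+0.185120+0.101233i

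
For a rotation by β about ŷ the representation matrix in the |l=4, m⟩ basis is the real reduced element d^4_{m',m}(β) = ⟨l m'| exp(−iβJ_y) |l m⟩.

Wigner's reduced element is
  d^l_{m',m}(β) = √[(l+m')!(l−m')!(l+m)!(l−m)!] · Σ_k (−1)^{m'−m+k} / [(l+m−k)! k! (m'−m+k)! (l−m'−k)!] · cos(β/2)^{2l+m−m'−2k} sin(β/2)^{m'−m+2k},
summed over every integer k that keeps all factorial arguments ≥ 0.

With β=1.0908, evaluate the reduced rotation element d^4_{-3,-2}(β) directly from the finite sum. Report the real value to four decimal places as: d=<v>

d^4_{-3,-2}(β=1.0908) via Wigner's sum:
c=cos(1.0908/2)=0.854920, s=sin(1.0908/2)=0.518760; N=√[1·5040·2·720]=2693.993318
k: max(0,(-2)−(-3))=1 … min(4+(-2),4−(-3))=2
  k=1: (−1)^0·2693.9933/(720)·0.8549^7·0.5188^1 = +0.647901
  k=2: (−1)^1·2693.9933/(240)·0.8549^5·0.5188^3 = -0.715669
d^4_{-3,-2}(1.0908) = +0.647901 -0.715669 = -0.067768

d=-0.0678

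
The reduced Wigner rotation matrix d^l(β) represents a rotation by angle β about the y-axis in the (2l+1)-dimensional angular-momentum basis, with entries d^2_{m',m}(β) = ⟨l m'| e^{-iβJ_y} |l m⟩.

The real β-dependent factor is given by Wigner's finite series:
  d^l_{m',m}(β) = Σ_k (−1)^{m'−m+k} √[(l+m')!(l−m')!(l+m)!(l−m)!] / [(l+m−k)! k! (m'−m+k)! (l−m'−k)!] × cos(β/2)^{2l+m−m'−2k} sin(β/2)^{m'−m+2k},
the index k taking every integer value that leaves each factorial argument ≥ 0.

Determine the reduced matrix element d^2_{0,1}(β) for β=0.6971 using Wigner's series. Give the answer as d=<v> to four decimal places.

d=0.6028

d^2_{0,1}(β=0.6971) via Wigner's sum:
c=cos(0.6971/2)=0.939869, s=sin(0.6971/2)=0.341535; N=√[2·2·6·1]=4.898979
k∈{1,2} keeps every argument non-negative
  k=1: (−1)^0·4.8990/(2)·0.9399^3·0.3415^1 = +0.694565
  k=2: (−1)^1·4.8990/(2)·0.9399^1·0.3415^3 = -0.091717
d^2_{0,1}(0.6971) = +0.694565 -0.091717 = +0.602848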